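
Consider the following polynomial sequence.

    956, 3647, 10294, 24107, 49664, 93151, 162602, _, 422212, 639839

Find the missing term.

Using the first 7 terms:
2691, 6647, 13813, 25557, 43487, 69451
3956, 7166, 11744, 17930, 25964
3210, 4578, 6186, 8034
1368, 1608, 1848
240, 240
Constant fifth difference = 240.
Extend forward: 1848 + 240 = 2088;  8034 + 2088 = 10122;  25964 + 10122 = 36086;  69451 + 36086 = 105537;  162602 + 105537 = 268139

268139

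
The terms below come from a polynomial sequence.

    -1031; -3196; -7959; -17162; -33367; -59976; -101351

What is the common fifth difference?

Δ: -2165, -4763, -9203, -16205, -26609, -41375
Δ²: -2598, -4440, -7002, -10404, -14766
Δ³: -1842, -2562, -3402, -4362
Δ⁴: -720, -840, -960
Δ⁵: -120, -120

-120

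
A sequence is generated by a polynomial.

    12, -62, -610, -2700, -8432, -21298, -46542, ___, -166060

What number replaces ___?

Using the first 7 terms:
-74  -548  -2090  -5732  -12866  -25244
-474  -1542  -3642  -7134  -12378
-1068  -2100  -3492  -5244
-1032  -1392  -1752
-360  -360
Constant fifth difference = -360.
Extend forward: -1752 − 360 = -2112;  -5244 − 2112 = -7356;  -12378 − 7356 = -19734;  -25244 − 19734 = -44978;  -46542 − 44978 = -91520

-91520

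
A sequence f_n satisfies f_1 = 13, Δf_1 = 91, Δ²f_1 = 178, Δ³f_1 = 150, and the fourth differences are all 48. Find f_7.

6949

Build the table forward from the leading diagonal:
Fourth differences: 48  48  48  48  48  48  48
Third differences: 150  198  246  294  342  390  438
Second differences: 178  328  526  772  1066  1408  1798
First differences: 91  269  597  1123  1895  2961  4369
f: 13  104  373  970  2093  3988  6949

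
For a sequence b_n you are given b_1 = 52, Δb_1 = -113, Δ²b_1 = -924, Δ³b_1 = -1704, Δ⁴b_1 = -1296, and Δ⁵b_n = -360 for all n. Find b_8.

-132703

Build the table forward from the leading diagonal:
Fifth differences: -360  -360  -360  -360  -360  -360  -360  -360
Fourth differences: -1296  -1656  -2016  -2376  -2736  -3096  -3456  -3816
Third differences: -1704  -3000  -4656  -6672  -9048  -11784  -14880  -18336
Second differences: -924  -2628  -5628  -10284  -16956  -26004  -37788  -52668
First differences: -113  -1037  -3665  -9293  -19577  -36533  -62537  -100325
b: 52  -61  -1098  -4763  -14056  -33633  -70166  -132703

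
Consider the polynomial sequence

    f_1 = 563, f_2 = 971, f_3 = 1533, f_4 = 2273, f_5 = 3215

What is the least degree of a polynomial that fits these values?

Δ: 408, 562, 740, 942
Δ²: 154, 178, 202
Δ³: 24, 24
The third differences are constant, so the polynomial has degree 3.

3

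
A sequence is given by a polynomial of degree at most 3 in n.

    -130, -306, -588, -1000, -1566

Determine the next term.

-2310

Δ: -176, -282, -412, -566
Δ²: -106, -130, -154
Δ³: -24, -24
The third differences are constant (-24).
-154 − 24 = -178;  -566 − 178 = -744;  -1566 − 744 = -2310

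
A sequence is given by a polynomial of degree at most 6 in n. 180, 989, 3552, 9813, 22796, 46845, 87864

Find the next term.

Δ: 809  2563  6261  12983  24049  41019
Δ²: 1754  3698  6722  11066  16970
Δ³: 1944  3024  4344  5904
Δ⁴: 1080  1320  1560
Δ⁵: 240  240
Constant fifth difference = 240, so extend:
1560 + 240 = 1800;  5904 + 1800 = 7704;  16970 + 7704 = 24674;  41019 + 24674 = 65693;  87864 + 65693 = 153557

153557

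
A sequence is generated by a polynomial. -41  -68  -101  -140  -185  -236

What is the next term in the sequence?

-293

-27  -33  -39  -45  -51
-6  -6  -6  -6
Second differences constant at -6.
-51 − 6 = -57;  -236 − 57 = -293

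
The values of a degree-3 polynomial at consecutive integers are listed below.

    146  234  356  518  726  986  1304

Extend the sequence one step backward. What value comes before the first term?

D1: 88  122  162  208  260  318
D2: 34  40  46  52  58
D3: 6  6  6  6
The third differences are constant at 6.
Work back: 34 − 6 = 28;  88 − 28 = 60;  146 − 60 = 86

86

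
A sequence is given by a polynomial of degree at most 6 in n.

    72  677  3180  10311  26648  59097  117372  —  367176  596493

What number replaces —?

Using the first 7 terms:
D1: 605, 2503, 7131, 16337, 32449, 58275
D2: 1898, 4628, 9206, 16112, 25826
D3: 2730, 4578, 6906, 9714
D4: 1848, 2328, 2808
D5: 480, 480
Constant fifth difference = 480.
Extend forward: 2808 + 480 = 3288;  9714 + 3288 = 13002;  25826 + 13002 = 38828;  58275 + 38828 = 97103;  117372 + 97103 = 214475

214475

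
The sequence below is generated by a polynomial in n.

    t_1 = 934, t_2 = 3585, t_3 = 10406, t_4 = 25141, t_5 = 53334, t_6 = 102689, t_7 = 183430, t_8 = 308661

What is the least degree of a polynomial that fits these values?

5

First differences: 2651, 6821, 14735, 28193, 49355, 80741, 125231
Second differences: 4170, 7914, 13458, 21162, 31386, 44490
Third differences: 3744, 5544, 7704, 10224, 13104
Fourth differences: 1800, 2160, 2520, 2880
Fifth differences: 360, 360, 360
The fifth differences are constant, so the polynomial has degree 5.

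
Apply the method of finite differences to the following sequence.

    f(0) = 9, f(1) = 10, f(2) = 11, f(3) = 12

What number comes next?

Δ: 1, 1, 1
First differences constant at 1.
12 + 1 = 13

13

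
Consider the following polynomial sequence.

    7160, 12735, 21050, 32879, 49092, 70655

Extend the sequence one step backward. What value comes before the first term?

3647

5575, 8315, 11829, 16213, 21563
2740, 3514, 4384, 5350
774, 870, 966
96, 96
The fourth differences are constant at 96.
Work back: 774 − 96 = 678;  2740 − 678 = 2062;  5575 − 2062 = 3513;  7160 − 3513 = 3647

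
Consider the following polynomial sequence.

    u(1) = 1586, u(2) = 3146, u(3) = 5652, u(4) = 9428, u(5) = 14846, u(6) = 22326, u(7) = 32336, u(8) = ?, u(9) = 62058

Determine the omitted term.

45392

Using the first 7 terms:
D1: 1560, 2506, 3776, 5418, 7480, 10010
D2: 946, 1270, 1642, 2062, 2530
D3: 324, 372, 420, 468
D4: 48, 48, 48
Constant fourth difference = 48.
Extend forward: 468 + 48 = 516;  2530 + 516 = 3046;  10010 + 3046 = 13056;  32336 + 13056 = 45392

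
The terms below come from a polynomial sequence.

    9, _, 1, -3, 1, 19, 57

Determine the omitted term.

Using the last 5 terms:
First differences: -4  4  18  38
Second differences: 8  14  20
Third differences: 6  6
Constant third difference = 6.
Extend backward: 8 − 6 = 2;  -4 − 2 = -6;  1 + 6 = 7

7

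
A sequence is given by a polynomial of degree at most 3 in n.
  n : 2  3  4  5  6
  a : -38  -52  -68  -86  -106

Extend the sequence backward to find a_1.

-26

D1: -14  -16  -18  -20
D2: -2  -2  -2
The second differences are constant at -2.
Work back: -14 + 2 = -12;  -38 + 12 = -26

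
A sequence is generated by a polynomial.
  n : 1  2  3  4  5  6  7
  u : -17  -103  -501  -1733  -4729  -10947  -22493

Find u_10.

-122399

First differences: -86 , -398 , -1232 , -2996 , -6218 , -11546
Second differences: -312 , -834 , -1764 , -3222 , -5328
Third differences: -522 , -930 , -1458 , -2106
Fourth differences: -408 , -528 , -648
Fifth differences: -120 , -120
Constant fifth difference = -120, so extend:
-648 − 120 = -768;  -2106 − 768 = -2874;  -5328 − 2874 = -8202;  -11546 − 8202 = -19748;  -22493 − 19748 = -42241
-768 − 120 = -888;  -2874 − 888 = -3762;  -8202 − 3762 = -11964;  -19748 − 11964 = -31712;  -42241 − 31712 = -73953
-888 − 120 = -1008;  -3762 − 1008 = -4770;  -11964 − 4770 = -16734;  -31712 − 16734 = -48446;  -73953 − 48446 = -122399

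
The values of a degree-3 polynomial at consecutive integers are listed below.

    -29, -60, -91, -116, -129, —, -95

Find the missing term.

Using the first 5 terms:
-31, -31, -25, -13
0, 6, 12
6, 6
Constant third difference = 6.
Extend forward: 12 + 6 = 18;  -13 + 18 = 5;  -129 + 5 = -124

-124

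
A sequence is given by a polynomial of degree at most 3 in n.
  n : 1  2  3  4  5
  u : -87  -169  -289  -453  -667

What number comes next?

First differences: -82, -120, -164, -214
Second differences: -38, -44, -50
Third differences: -6, -6
Constant third difference = -6, so extend:
-50 − 6 = -56;  -214 − 56 = -270;  -667 − 270 = -937

-937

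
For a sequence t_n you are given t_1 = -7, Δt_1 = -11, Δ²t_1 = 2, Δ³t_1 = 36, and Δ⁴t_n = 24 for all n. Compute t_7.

Build the table forward from the leading diagonal:
Fourth differences: 24  24  24  24  24  24  24
Third differences: 36  60  84  108  132  156  180
Second differences: 2  38  98  182  290  422  578
First differences: -11  -9  29  127  309  599  1021
t: -7  -18  -27  2  129  438  1037

1037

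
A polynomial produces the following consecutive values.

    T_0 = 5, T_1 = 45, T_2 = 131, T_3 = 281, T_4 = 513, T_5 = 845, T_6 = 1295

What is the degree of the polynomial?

Δ: 40, 86, 150, 232, 332, 450
Δ²: 46, 64, 82, 100, 118
Δ³: 18, 18, 18, 18
The third differences are constant, so the polynomial has degree 3.

3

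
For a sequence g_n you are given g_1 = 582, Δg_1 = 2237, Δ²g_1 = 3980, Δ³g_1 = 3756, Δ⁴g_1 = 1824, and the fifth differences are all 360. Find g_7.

Build the table forward from the leading diagonal:
D5: 360  360  360  360  360  360  360
D4: 1824  2184  2544  2904  3264  3624  3984
D3: 3756  5580  7764  10308  13212  16476  20100
D2: 3980  7736  13316  21080  31388  44600  61076
D1: 2237  6217  13953  27269  48349  79737  124337
g: 582  2819  9036  22989  50258  98607  178344

178344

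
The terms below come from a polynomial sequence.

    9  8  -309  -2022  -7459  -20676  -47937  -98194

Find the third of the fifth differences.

-480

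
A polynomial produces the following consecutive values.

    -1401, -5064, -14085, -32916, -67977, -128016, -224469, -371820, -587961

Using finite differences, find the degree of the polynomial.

5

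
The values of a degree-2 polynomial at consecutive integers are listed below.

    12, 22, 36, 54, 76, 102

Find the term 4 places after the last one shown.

246

Δ: 10, 14, 18, 22, 26
Δ²: 4, 4, 4, 4
The second differences are constant (4).
26 + 4 = 30;  102 + 30 = 132
30 + 4 = 34;  132 + 34 = 166
34 + 4 = 38;  166 + 38 = 204
38 + 4 = 42;  204 + 42 = 246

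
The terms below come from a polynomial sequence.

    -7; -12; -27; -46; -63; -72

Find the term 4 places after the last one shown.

D1: -5  -15  -19  -17  -9
D2: -10  -4  2  8
D3: 6  6  6
Constant third difference = 6, so extend:
8 + 6 = 14;  -9 + 14 = 5;  -72 + 5 = -67
14 + 6 = 20;  5 + 20 = 25;  -67 + 25 = -42
20 + 6 = 26;  25 + 26 = 51;  -42 + 51 = 9
26 + 6 = 32;  51 + 32 = 83;  9 + 83 = 92

92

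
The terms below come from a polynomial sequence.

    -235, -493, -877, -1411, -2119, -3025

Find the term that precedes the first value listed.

-79

-258  -384  -534  -708  -906
-126  -150  -174  -198
-24  -24  -24
The third differences are constant at -24.
Work back: -126 + 24 = -102;  -258 + 102 = -156;  -235 + 156 = -79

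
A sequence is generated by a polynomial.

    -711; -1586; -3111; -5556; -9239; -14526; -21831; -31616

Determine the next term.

-44391

-875, -1525, -2445, -3683, -5287, -7305, -9785
-650, -920, -1238, -1604, -2018, -2480
-270, -318, -366, -414, -462
-48, -48, -48, -48
Constant fourth difference = -48, so extend:
-462 − 48 = -510;  -2480 − 510 = -2990;  -9785 − 2990 = -12775;  -31616 − 12775 = -44391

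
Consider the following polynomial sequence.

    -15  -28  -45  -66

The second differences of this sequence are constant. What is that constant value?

D1: -13, -17, -21
D2: -4, -4

-4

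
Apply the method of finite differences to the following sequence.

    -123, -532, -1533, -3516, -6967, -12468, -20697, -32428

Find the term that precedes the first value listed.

-12

D1: -409  -1001  -1983  -3451  -5501  -8229  -11731
D2: -592  -982  -1468  -2050  -2728  -3502
D3: -390  -486  -582  -678  -774
D4: -96  -96  -96  -96
The fourth differences are constant at -96.
Work back: -390 + 96 = -294;  -592 + 294 = -298;  -409 + 298 = -111;  -123 + 111 = -12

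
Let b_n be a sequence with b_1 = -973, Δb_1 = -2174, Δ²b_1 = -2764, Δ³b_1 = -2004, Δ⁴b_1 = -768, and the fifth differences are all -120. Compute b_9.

-268461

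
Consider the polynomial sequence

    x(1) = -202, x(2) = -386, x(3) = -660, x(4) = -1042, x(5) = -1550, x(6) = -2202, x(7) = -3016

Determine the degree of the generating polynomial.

D1: -184, -274, -382, -508, -652, -814
D2: -90, -108, -126, -144, -162
D3: -18, -18, -18, -18
The third differences are constant, so the polynomial has degree 3.

3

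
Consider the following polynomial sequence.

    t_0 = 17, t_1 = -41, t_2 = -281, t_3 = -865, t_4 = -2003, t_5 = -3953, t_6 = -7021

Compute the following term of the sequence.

D1: -58, -240, -584, -1138, -1950, -3068
D2: -182, -344, -554, -812, -1118
D3: -162, -210, -258, -306
D4: -48, -48, -48
Fourth differences constant at -48.
-306 − 48 = -354;  -1118 − 354 = -1472;  -3068 − 1472 = -4540;  -7021 − 4540 = -11561

-11561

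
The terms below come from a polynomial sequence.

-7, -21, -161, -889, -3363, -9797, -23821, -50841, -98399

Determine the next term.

Δ: -14, -140, -728, -2474, -6434, -14024, -27020, -47558
Δ²: -126, -588, -1746, -3960, -7590, -12996, -20538
Δ³: -462, -1158, -2214, -3630, -5406, -7542
Δ⁴: -696, -1056, -1416, -1776, -2136
Δ⁵: -360, -360, -360, -360
The fifth differences are constant (-360).
-2136 − 360 = -2496;  -7542 − 2496 = -10038;  -20538 − 10038 = -30576;  -47558 − 30576 = -78134;  -98399 − 78134 = -176533

-176533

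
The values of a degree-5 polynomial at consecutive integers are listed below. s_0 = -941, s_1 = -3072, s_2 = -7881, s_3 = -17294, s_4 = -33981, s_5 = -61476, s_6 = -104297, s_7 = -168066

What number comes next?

-259629

D1: -2131  -4809  -9413  -16687  -27495  -42821  -63769
D2: -2678  -4604  -7274  -10808  -15326  -20948
D3: -1926  -2670  -3534  -4518  -5622
D4: -744  -864  -984  -1104
D5: -120  -120  -120
Constant fifth difference = -120, so extend:
-1104 − 120 = -1224;  -5622 − 1224 = -6846;  -20948 − 6846 = -27794;  -63769 − 27794 = -91563;  -168066 − 91563 = -259629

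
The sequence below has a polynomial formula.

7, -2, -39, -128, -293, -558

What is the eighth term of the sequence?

-1484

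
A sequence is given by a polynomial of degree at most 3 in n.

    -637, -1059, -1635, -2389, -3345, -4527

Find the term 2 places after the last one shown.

-7665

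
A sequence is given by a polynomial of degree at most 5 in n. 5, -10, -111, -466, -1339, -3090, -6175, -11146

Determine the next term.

First differences: -15, -101, -355, -873, -1751, -3085, -4971
Second differences: -86, -254, -518, -878, -1334, -1886
Third differences: -168, -264, -360, -456, -552
Fourth differences: -96, -96, -96, -96
Constant fourth difference = -96, so extend:
-552 − 96 = -648;  -1886 − 648 = -2534;  -4971 − 2534 = -7505;  -11146 − 7505 = -18651

-18651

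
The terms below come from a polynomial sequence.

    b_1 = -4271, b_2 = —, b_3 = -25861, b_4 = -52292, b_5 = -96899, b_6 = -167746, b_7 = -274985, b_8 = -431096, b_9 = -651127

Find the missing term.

Using the last 7 terms:
D1: -26431, -44607, -70847, -107239, -156111, -220031
D2: -18176, -26240, -36392, -48872, -63920
D3: -8064, -10152, -12480, -15048
D4: -2088, -2328, -2568
D5: -240, -240
Constant fifth difference = -240.
Extend backward: -2088 + 240 = -1848;  -8064 + 1848 = -6216;  -18176 + 6216 = -11960;  -26431 + 11960 = -14471;  -25861 + 14471 = -11390

-11390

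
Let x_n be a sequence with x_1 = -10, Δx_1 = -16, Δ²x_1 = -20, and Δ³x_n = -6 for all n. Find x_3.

Build the table forward from the leading diagonal:
D3: -6  -6  -6
D2: -20  -26  -32
D1: -16  -36  -62
x: -10  -26  -62

-62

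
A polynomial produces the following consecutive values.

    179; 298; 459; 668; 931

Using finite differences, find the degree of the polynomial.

119, 161, 209, 263
42, 48, 54
6, 6
The third differences are constant, so the polynomial has degree 3.

3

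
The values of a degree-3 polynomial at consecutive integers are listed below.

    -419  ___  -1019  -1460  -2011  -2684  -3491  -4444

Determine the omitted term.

-676

Using the last 6 terms:
First differences: -441, -551, -673, -807, -953
Second differences: -110, -122, -134, -146
Third differences: -12, -12, -12
Constant third difference = -12.
Extend backward: -110 + 12 = -98;  -441 + 98 = -343;  -1019 + 343 = -676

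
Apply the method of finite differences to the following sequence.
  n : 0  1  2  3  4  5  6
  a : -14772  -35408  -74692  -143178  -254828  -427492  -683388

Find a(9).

First differences: -20636  -39284  -68486  -111650  -172664  -255896
Second differences: -18648  -29202  -43164  -61014  -83232
Third differences: -10554  -13962  -17850  -22218
Fourth differences: -3408  -3888  -4368
Fifth differences: -480  -480
Constant fifth difference = -480, so extend:
-4368 − 480 = -4848;  -22218 − 4848 = -27066;  -83232 − 27066 = -110298;  -255896 − 110298 = -366194;  -683388 − 366194 = -1049582
-4848 − 480 = -5328;  -27066 − 5328 = -32394;  -110298 − 32394 = -142692;  -366194 − 142692 = -508886;  -1049582 − 508886 = -1558468
-5328 − 480 = -5808;  -32394 − 5808 = -38202;  -142692 − 38202 = -180894;  -508886 − 180894 = -689780;  -1558468 − 689780 = -2248248

-2248248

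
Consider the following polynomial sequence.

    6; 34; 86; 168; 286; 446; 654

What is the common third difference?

6

Δ: 28, 52, 82, 118, 160, 208
Δ²: 24, 30, 36, 42, 48
Δ³: 6, 6, 6, 6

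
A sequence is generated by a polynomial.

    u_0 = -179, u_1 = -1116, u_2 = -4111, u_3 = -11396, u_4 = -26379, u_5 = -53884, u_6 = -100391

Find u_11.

-990916

First differences: -937 , -2995 , -7285 , -14983 , -27505 , -46507
Second differences: -2058 , -4290 , -7698 , -12522 , -19002
Third differences: -2232 , -3408 , -4824 , -6480
Fourth differences: -1176 , -1416 , -1656
Fifth differences: -240 , -240
The fifth differences are constant (-240).
-1656 − 240 = -1896;  -6480 − 1896 = -8376;  -19002 − 8376 = -27378;  -46507 − 27378 = -73885;  -100391 − 73885 = -174276
-1896 − 240 = -2136;  -8376 − 2136 = -10512;  -27378 − 10512 = -37890;  -73885 − 37890 = -111775;  -174276 − 111775 = -286051
-2136 − 240 = -2376;  -10512 − 2376 = -12888;  -37890 − 12888 = -50778;  -111775 − 50778 = -162553;  -286051 − 162553 = -448604
-2376 − 240 = -2616;  -12888 − 2616 = -15504;  -50778 − 15504 = -66282;  -162553 − 66282 = -228835;  -448604 − 228835 = -677439
-2616 − 240 = -2856;  -15504 − 2856 = -18360;  -66282 − 18360 = -84642;  -228835 − 84642 = -313477;  -677439 − 313477 = -990916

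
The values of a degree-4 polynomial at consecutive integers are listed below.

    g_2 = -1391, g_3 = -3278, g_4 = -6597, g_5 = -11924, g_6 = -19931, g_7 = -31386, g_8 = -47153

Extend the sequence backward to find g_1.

-456

D1: -1887, -3319, -5327, -8007, -11455, -15767
D2: -1432, -2008, -2680, -3448, -4312
D3: -576, -672, -768, -864
D4: -96, -96, -96
The fourth differences are constant at -96.
Work back: -576 + 96 = -480;  -1432 + 480 = -952;  -1887 + 952 = -935;  -1391 + 935 = -456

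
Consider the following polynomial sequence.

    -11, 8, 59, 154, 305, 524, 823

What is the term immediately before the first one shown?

-10

19  51  95  151  219  299
32  44  56  68  80
12  12  12  12
The third differences are constant at 12.
Work back: 32 − 12 = 20;  19 − 20 = -1;  -11 + 1 = -10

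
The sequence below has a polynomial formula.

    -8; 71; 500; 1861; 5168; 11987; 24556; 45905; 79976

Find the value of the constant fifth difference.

120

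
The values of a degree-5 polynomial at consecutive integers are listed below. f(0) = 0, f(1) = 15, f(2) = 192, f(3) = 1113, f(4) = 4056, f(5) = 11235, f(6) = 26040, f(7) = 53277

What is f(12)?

673512

Δ: 15  177  921  2943  7179  14805  27237
Δ²: 162  744  2022  4236  7626  12432
Δ³: 582  1278  2214  3390  4806
Δ⁴: 696  936  1176  1416
Δ⁵: 240  240  240
Constant fifth difference = 240, so extend:
1416 + 240 = 1656;  4806 + 1656 = 6462;  12432 + 6462 = 18894;  27237 + 18894 = 46131;  53277 + 46131 = 99408
1656 + 240 = 1896;  6462 + 1896 = 8358;  18894 + 8358 = 27252;  46131 + 27252 = 73383;  99408 + 73383 = 172791
1896 + 240 = 2136;  8358 + 2136 = 10494;  27252 + 10494 = 37746;  73383 + 37746 = 111129;  172791 + 111129 = 283920
2136 + 240 = 2376;  10494 + 2376 = 12870;  37746 + 12870 = 50616;  111129 + 50616 = 161745;  283920 + 161745 = 445665
2376 + 240 = 2616;  12870 + 2616 = 15486;  50616 + 15486 = 66102;  161745 + 66102 = 227847;  445665 + 227847 = 673512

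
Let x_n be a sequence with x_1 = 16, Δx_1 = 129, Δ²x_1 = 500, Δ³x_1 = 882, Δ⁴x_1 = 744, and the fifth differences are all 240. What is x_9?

129960

Build the table forward from the leading diagonal:
D5: 240  240  240  240  240  240  240  240  240
D4: 744  984  1224  1464  1704  1944  2184  2424  2664
D3: 882  1626  2610  3834  5298  7002  8946  11130  13554
D2: 500  1382  3008  5618  9452  14750  21752  30698  41828
D1: 129  629  2011  5019  10637  20089  34839  56591  87289
x: 16  145  774  2785  7804  18441  38530  73369  129960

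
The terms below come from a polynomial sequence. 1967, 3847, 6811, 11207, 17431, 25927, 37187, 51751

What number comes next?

70207

1880, 2964, 4396, 6224, 8496, 11260, 14564
1084, 1432, 1828, 2272, 2764, 3304
348, 396, 444, 492, 540
48, 48, 48, 48
Fourth differences constant at 48.
540 + 48 = 588;  3304 + 588 = 3892;  14564 + 3892 = 18456;  51751 + 18456 = 70207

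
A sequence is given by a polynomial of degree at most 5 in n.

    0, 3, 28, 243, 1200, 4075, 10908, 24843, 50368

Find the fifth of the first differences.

First differences: 3, 25, 215, 957, 2875, 6833, 13935, 25525
Second differences: 22, 190, 742, 1918, 3958, 7102, 11590
Third differences: 168, 552, 1176, 2040, 3144, 4488
Fourth differences: 384, 624, 864, 1104, 1344
Fifth differences: 240, 240, 240, 240

2875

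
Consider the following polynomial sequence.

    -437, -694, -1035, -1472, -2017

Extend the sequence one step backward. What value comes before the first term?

First differences: -257, -341, -437, -545
Second differences: -84, -96, -108
Third differences: -12, -12
The third differences are constant at -12.
Work back: -84 + 12 = -72;  -257 + 72 = -185;  -437 + 185 = -252

-252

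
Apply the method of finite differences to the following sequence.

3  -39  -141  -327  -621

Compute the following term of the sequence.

D1: -42  -102  -186  -294
D2: -60  -84  -108
D3: -24  -24
The third differences are constant (-24).
-108 − 24 = -132;  -294 − 132 = -426;  -621 − 426 = -1047

-1047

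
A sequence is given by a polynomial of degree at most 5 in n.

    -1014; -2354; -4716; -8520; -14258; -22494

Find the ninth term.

-68910

D1: -1340  -2362  -3804  -5738  -8236
D2: -1022  -1442  -1934  -2498
D3: -420  -492  -564
D4: -72  -72
Constant fourth difference = -72, so extend:
-564 − 72 = -636;  -2498 − 636 = -3134;  -8236 − 3134 = -11370;  -22494 − 11370 = -33864
-636 − 72 = -708;  -3134 − 708 = -3842;  -11370 − 3842 = -15212;  -33864 − 15212 = -49076
-708 − 72 = -780;  -3842 − 780 = -4622;  -15212 − 4622 = -19834;  -49076 − 19834 = -68910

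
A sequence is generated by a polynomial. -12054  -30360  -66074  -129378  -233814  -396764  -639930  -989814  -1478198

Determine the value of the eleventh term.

D1: -18306, -35714, -63304, -104436, -162950, -243166, -349884, -488384
D2: -17408, -27590, -41132, -58514, -80216, -106718, -138500
D3: -10182, -13542, -17382, -21702, -26502, -31782
D4: -3360, -3840, -4320, -4800, -5280
D5: -480, -480, -480, -480
Fifth differences constant at -480.
-5280 − 480 = -5760;  -31782 − 5760 = -37542;  -138500 − 37542 = -176042;  -488384 − 176042 = -664426;  -1478198 − 664426 = -2142624
-5760 − 480 = -6240;  -37542 − 6240 = -43782;  -176042 − 43782 = -219824;  -664426 − 219824 = -884250;  -2142624 − 884250 = -3026874

-3026874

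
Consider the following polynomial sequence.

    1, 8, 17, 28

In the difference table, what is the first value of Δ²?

2

D1: 7, 9, 11
D2: 2, 2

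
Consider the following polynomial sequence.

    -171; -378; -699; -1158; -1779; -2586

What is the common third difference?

Δ: -207, -321, -459, -621, -807
Δ²: -114, -138, -162, -186
Δ³: -24, -24, -24

-24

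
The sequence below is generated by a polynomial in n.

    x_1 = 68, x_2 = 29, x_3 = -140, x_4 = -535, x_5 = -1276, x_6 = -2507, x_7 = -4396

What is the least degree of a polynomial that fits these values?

4

-39, -169, -395, -741, -1231, -1889
-130, -226, -346, -490, -658
-96, -120, -144, -168
-24, -24, -24
The fourth differences are constant, so the polynomial has degree 4.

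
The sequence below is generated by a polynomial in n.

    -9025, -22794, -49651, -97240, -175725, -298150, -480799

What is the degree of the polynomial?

Δ: -13769, -26857, -47589, -78485, -122425, -182649
Δ²: -13088, -20732, -30896, -43940, -60224
Δ³: -7644, -10164, -13044, -16284
Δ⁴: -2520, -2880, -3240
Δ⁵: -360, -360
The fifth differences are constant, so the polynomial has degree 5.

5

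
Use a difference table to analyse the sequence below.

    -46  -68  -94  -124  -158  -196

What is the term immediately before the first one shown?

-28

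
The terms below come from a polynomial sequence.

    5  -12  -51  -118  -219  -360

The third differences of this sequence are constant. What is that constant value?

-6

D1: -17, -39, -67, -101, -141
D2: -22, -28, -34, -40
D3: -6, -6, -6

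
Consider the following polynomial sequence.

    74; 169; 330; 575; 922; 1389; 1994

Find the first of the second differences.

66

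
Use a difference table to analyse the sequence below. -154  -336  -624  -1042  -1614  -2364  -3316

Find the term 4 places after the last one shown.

-9624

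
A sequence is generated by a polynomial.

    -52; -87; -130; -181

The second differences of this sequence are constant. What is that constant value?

First differences: -35, -43, -51
Second differences: -8, -8

-8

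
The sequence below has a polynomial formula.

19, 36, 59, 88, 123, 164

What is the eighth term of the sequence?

Δ: 17 , 23 , 29 , 35 , 41
Δ²: 6 , 6 , 6 , 6
Constant second difference = 6, so extend:
41 + 6 = 47;  164 + 47 = 211
47 + 6 = 53;  211 + 53 = 264

264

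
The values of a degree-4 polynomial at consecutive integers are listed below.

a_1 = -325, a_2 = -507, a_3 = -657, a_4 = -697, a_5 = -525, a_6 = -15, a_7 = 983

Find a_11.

-182 , -150 , -40 , 172 , 510 , 998
32 , 110 , 212 , 338 , 488
78 , 102 , 126 , 150
24 , 24 , 24
Fourth differences constant at 24.
150 + 24 = 174;  488 + 174 = 662;  998 + 662 = 1660;  983 + 1660 = 2643
174 + 24 = 198;  662 + 198 = 860;  1660 + 860 = 2520;  2643 + 2520 = 5163
198 + 24 = 222;  860 + 222 = 1082;  2520 + 1082 = 3602;  5163 + 3602 = 8765
222 + 24 = 246;  1082 + 246 = 1328;  3602 + 1328 = 4930;  8765 + 4930 = 13695

13695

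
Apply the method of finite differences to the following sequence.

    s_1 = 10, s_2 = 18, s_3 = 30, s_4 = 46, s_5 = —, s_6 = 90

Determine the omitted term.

66

Using the first 4 terms:
8, 12, 16
4, 4
Constant second difference = 4.
Extend forward: 16 + 4 = 20;  46 + 20 = 66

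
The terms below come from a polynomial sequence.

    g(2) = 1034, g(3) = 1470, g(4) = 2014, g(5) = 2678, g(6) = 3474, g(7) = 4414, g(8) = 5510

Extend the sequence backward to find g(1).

436, 544, 664, 796, 940, 1096
108, 120, 132, 144, 156
12, 12, 12, 12
The third differences are constant at 12.
Work back: 108 − 12 = 96;  436 − 96 = 340;  1034 − 340 = 694

694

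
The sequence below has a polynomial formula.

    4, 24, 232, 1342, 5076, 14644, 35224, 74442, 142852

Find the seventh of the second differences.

D1: 20, 208, 1110, 3734, 9568, 20580, 39218, 68410
D2: 188, 902, 2624, 5834, 11012, 18638, 29192
D3: 714, 1722, 3210, 5178, 7626, 10554
D4: 1008, 1488, 1968, 2448, 2928
D5: 480, 480, 480, 480

29192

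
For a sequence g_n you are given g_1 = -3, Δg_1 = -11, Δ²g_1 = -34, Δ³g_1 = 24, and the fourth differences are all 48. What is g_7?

Build the table forward from the leading diagonal:
Fourth differences: 48, 48, 48, 48, 48, 48, 48
Third differences: 24, 72, 120, 168, 216, 264, 312
Second differences: -34, -10, 62, 182, 350, 566, 830
First differences: -11, -45, -55, 7, 189, 539, 1105
g: -3, -14, -59, -114, -107, 82, 621

621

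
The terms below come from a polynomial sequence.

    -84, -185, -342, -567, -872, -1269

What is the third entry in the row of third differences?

-12

Δ: -101, -157, -225, -305, -397
Δ²: -56, -68, -80, -92
Δ³: -12, -12, -12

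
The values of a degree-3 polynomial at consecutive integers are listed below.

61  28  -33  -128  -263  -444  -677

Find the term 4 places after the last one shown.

-2249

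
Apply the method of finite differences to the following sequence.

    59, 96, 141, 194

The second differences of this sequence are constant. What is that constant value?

Δ: 37, 45, 53
Δ²: 8, 8

8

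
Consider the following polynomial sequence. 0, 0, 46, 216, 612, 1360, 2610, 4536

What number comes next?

Δ: 0, 46, 170, 396, 748, 1250, 1926
Δ²: 46, 124, 226, 352, 502, 676
Δ³: 78, 102, 126, 150, 174
Δ⁴: 24, 24, 24, 24
Constant fourth difference = 24, so extend:
174 + 24 = 198;  676 + 198 = 874;  1926 + 874 = 2800;  4536 + 2800 = 7336

7336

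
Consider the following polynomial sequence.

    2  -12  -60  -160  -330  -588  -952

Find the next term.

-1440

Δ: -14 , -48 , -100 , -170 , -258 , -364
Δ²: -34 , -52 , -70 , -88 , -106
Δ³: -18 , -18 , -18 , -18
Third differences constant at -18.
-106 − 18 = -124;  -364 − 124 = -488;  -952 − 488 = -1440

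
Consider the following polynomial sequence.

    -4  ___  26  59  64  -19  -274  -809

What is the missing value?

Using the last 6 terms:
D1: 33  5  -83  -255  -535
D2: -28  -88  -172  -280
D3: -60  -84  -108
D4: -24  -24
Constant fourth difference = -24.
Extend backward: -60 + 24 = -36;  -28 + 36 = 8;  33 − 8 = 25;  26 − 25 = 1

1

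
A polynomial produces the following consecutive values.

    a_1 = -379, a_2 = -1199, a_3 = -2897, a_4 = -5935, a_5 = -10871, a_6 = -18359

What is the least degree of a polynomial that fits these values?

4

D1: -820, -1698, -3038, -4936, -7488
D2: -878, -1340, -1898, -2552
D3: -462, -558, -654
D4: -96, -96
The fourth differences are constant, so the polynomial has degree 4.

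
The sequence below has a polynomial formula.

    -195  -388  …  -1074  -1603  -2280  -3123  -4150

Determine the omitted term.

Using the last 5 terms:
Δ: -529  -677  -843  -1027
Δ²: -148  -166  -184
Δ³: -18  -18
Constant third difference = -18.
Extend backward: -148 + 18 = -130;  -529 + 130 = -399;  -1074 + 399 = -675

-675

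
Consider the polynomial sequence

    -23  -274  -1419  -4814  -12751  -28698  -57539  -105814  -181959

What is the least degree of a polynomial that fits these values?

First differences: -251, -1145, -3395, -7937, -15947, -28841, -48275, -76145
Second differences: -894, -2250, -4542, -8010, -12894, -19434, -27870
Third differences: -1356, -2292, -3468, -4884, -6540, -8436
Fourth differences: -936, -1176, -1416, -1656, -1896
Fifth differences: -240, -240, -240, -240
The fifth differences are constant, so the polynomial has degree 5.

5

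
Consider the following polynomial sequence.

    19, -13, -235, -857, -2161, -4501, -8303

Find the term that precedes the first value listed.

D1: -32  -222  -622  -1304  -2340  -3802
D2: -190  -400  -682  -1036  -1462
D3: -210  -282  -354  -426
D4: -72  -72  -72
The fourth differences are constant at -72.
Work back: -210 + 72 = -138;  -190 + 138 = -52;  -32 + 52 = 20;  19 − 20 = -1

-1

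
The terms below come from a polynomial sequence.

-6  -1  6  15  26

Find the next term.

5  7  9  11
2  2  2
Second differences constant at 2.
11 + 2 = 13;  26 + 13 = 39

39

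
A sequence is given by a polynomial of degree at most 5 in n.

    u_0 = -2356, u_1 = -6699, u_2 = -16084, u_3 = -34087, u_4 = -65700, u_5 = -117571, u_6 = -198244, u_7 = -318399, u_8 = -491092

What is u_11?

First differences: -4343, -9385, -18003, -31613, -51871, -80673, -120155, -172693
Second differences: -5042, -8618, -13610, -20258, -28802, -39482, -52538
Third differences: -3576, -4992, -6648, -8544, -10680, -13056
Fourth differences: -1416, -1656, -1896, -2136, -2376
Fifth differences: -240, -240, -240, -240
The fifth differences are constant (-240).
-2376 − 240 = -2616;  -13056 − 2616 = -15672;  -52538 − 15672 = -68210;  -172693 − 68210 = -240903;  -491092 − 240903 = -731995
-2616 − 240 = -2856;  -15672 − 2856 = -18528;  -68210 − 18528 = -86738;  -240903 − 86738 = -327641;  -731995 − 327641 = -1059636
-2856 − 240 = -3096;  -18528 − 3096 = -21624;  -86738 − 21624 = -108362;  -327641 − 108362 = -436003;  -1059636 − 436003 = -1495639

-1495639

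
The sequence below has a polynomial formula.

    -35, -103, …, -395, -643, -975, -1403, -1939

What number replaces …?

Using the last 5 terms:
Δ: -248, -332, -428, -536
Δ²: -84, -96, -108
Δ³: -12, -12
Constant third difference = -12.
Extend backward: -84 + 12 = -72;  -248 + 72 = -176;  -395 + 176 = -219

-219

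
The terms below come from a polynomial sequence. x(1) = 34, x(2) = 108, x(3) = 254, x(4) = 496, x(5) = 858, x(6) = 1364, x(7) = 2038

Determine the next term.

2904

D1: 74, 146, 242, 362, 506, 674
D2: 72, 96, 120, 144, 168
D3: 24, 24, 24, 24
The third differences are constant (24).
168 + 24 = 192;  674 + 192 = 866;  2038 + 866 = 2904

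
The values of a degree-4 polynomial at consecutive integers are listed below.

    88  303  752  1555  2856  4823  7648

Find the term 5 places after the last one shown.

43043

Δ: 215, 449, 803, 1301, 1967, 2825
Δ²: 234, 354, 498, 666, 858
Δ³: 120, 144, 168, 192
Δ⁴: 24, 24, 24
Constant fourth difference = 24, so extend:
192 + 24 = 216;  858 + 216 = 1074;  2825 + 1074 = 3899;  7648 + 3899 = 11547
216 + 24 = 240;  1074 + 240 = 1314;  3899 + 1314 = 5213;  11547 + 5213 = 16760
240 + 24 = 264;  1314 + 264 = 1578;  5213 + 1578 = 6791;  16760 + 6791 = 23551
264 + 24 = 288;  1578 + 288 = 1866;  6791 + 1866 = 8657;  23551 + 8657 = 32208
288 + 24 = 312;  1866 + 312 = 2178;  8657 + 2178 = 10835;  32208 + 10835 = 43043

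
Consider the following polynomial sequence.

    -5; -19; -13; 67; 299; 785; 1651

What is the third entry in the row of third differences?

102

First differences: -14, 6, 80, 232, 486, 866
Second differences: 20, 74, 152, 254, 380
Third differences: 54, 78, 102, 126
Fourth differences: 24, 24, 24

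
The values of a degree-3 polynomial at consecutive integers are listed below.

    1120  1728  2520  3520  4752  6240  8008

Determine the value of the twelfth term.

D1: 608  792  1000  1232  1488  1768
D2: 184  208  232  256  280
D3: 24  24  24  24
Constant third difference = 24, so extend:
280 + 24 = 304;  1768 + 304 = 2072;  8008 + 2072 = 10080
304 + 24 = 328;  2072 + 328 = 2400;  10080 + 2400 = 12480
328 + 24 = 352;  2400 + 352 = 2752;  12480 + 2752 = 15232
352 + 24 = 376;  2752 + 376 = 3128;  15232 + 3128 = 18360
376 + 24 = 400;  3128 + 400 = 3528;  18360 + 3528 = 21888

21888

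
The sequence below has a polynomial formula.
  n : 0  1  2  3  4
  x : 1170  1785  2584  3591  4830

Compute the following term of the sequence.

First differences: 615, 799, 1007, 1239
Second differences: 184, 208, 232
Third differences: 24, 24
Third differences constant at 24.
232 + 24 = 256;  1239 + 256 = 1495;  4830 + 1495 = 6325

6325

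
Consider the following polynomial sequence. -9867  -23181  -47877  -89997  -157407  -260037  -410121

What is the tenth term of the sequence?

-1307037

-13314 , -24696 , -42120 , -67410 , -102630 , -150084
-11382 , -17424 , -25290 , -35220 , -47454
-6042 , -7866 , -9930 , -12234
-1824 , -2064 , -2304
-240 , -240
Constant fifth difference = -240, so extend:
-2304 − 240 = -2544;  -12234 − 2544 = -14778;  -47454 − 14778 = -62232;  -150084 − 62232 = -212316;  -410121 − 212316 = -622437
-2544 − 240 = -2784;  -14778 − 2784 = -17562;  -62232 − 17562 = -79794;  -212316 − 79794 = -292110;  -622437 − 292110 = -914547
-2784 − 240 = -3024;  -17562 − 3024 = -20586;  -79794 − 20586 = -100380;  -292110 − 100380 = -392490;  -914547 − 392490 = -1307037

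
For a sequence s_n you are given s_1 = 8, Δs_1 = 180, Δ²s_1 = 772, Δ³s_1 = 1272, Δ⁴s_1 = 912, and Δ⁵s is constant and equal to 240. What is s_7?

53228

Build the table forward from the leading diagonal:
Fifth differences: 240, 240, 240, 240, 240, 240, 240
Fourth differences: 912, 1152, 1392, 1632, 1872, 2112, 2352
Third differences: 1272, 2184, 3336, 4728, 6360, 8232, 10344
Second differences: 772, 2044, 4228, 7564, 12292, 18652, 26884
First differences: 180, 952, 2996, 7224, 14788, 27080, 45732
s: 8, 188, 1140, 4136, 11360, 26148, 53228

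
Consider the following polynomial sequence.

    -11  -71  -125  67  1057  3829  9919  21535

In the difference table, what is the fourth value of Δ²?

1782

First differences: -60, -54, 192, 990, 2772, 6090, 11616
Second differences: 6, 246, 798, 1782, 3318, 5526
Third differences: 240, 552, 984, 1536, 2208
Fourth differences: 312, 432, 552, 672
Fifth differences: 120, 120, 120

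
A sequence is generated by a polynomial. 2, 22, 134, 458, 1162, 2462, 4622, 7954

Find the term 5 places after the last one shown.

Δ: 20, 112, 324, 704, 1300, 2160, 3332
Δ²: 92, 212, 380, 596, 860, 1172
Δ³: 120, 168, 216, 264, 312
Δ⁴: 48, 48, 48, 48
Constant fourth difference = 48, so extend:
312 + 48 = 360;  1172 + 360 = 1532;  3332 + 1532 = 4864;  7954 + 4864 = 12818
360 + 48 = 408;  1532 + 408 = 1940;  4864 + 1940 = 6804;  12818 + 6804 = 19622
408 + 48 = 456;  1940 + 456 = 2396;  6804 + 2396 = 9200;  19622 + 9200 = 28822
456 + 48 = 504;  2396 + 504 = 2900;  9200 + 2900 = 12100;  28822 + 12100 = 40922
504 + 48 = 552;  2900 + 552 = 3452;  12100 + 3452 = 15552;  40922 + 15552 = 56474

56474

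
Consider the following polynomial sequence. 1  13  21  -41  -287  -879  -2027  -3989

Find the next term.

-7071

Δ: 12  8  -62  -246  -592  -1148  -1962
Δ²: -4  -70  -184  -346  -556  -814
Δ³: -66  -114  -162  -210  -258
Δ⁴: -48  -48  -48  -48
Constant fourth difference = -48, so extend:
-258 − 48 = -306;  -814 − 306 = -1120;  -1962 − 1120 = -3082;  -3989 − 3082 = -7071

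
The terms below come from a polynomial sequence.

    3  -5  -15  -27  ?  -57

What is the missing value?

-41

Using the first 4 terms:
Δ: -8, -10, -12
Δ²: -2, -2
Constant second difference = -2.
Extend forward: -12 − 2 = -14;  -27 − 14 = -41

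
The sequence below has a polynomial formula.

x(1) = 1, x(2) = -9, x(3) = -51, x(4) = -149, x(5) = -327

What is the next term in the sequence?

-10, -42, -98, -178
-32, -56, -80
-24, -24
The third differences are constant (-24).
-80 − 24 = -104;  -178 − 104 = -282;  -327 − 282 = -609

-609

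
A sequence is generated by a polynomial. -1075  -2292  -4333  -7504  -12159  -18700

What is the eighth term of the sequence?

Δ: -1217, -2041, -3171, -4655, -6541
Δ²: -824, -1130, -1484, -1886
Δ³: -306, -354, -402
Δ⁴: -48, -48
The fourth differences are constant (-48).
-402 − 48 = -450;  -1886 − 450 = -2336;  -6541 − 2336 = -8877;  -18700 − 8877 = -27577
-450 − 48 = -498;  -2336 − 498 = -2834;  -8877 − 2834 = -11711;  -27577 − 11711 = -39288

-39288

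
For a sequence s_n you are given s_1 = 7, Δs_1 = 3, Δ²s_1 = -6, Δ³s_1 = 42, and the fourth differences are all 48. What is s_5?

Build the table forward from the leading diagonal:
D4: 48  48  48  48  48
D3: 42  90  138  186  234
D2: -6  36  126  264  450
D1: 3  -3  33  159  423
s: 7  10  7  40  199

199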